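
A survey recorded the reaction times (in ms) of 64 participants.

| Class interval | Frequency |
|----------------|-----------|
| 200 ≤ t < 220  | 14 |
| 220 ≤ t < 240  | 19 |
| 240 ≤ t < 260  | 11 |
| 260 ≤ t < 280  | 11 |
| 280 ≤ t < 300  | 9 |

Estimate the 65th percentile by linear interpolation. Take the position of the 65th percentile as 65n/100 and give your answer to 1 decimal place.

255.6

Cumulative frequencies: 14, 33, 44, 55, 64
n = 64; position = 65n/100 = 41.6.
This falls in the class 240 ≤ t < 260: L = 240, F = 33, f = 11, h = 20.
65th percentile ≈ 240 + ((41.6 − 33) / 11) × 20 = 255.6364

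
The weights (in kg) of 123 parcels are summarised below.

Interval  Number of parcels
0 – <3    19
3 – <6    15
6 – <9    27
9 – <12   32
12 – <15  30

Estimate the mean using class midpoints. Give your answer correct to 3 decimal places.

8.451

Midpoints: 1.5, 4.5, 7.5, 10.5, 13.5
Σfm = 19×1.5 + 15×4.5 + 27×7.5 + 32×10.5 + 30×13.5 = 1039.5
n = Σf = 123
Mean = 1039.5 / 123 = 8.4512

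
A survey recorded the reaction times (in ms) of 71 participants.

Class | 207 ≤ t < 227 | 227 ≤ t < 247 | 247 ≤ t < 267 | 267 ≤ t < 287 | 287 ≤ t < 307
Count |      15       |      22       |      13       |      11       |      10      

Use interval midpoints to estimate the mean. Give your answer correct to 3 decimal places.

Midpoints: 217, 237, 257, 277, 297
Σfm = 15×217 + 22×237 + 13×257 + 11×277 + 10×297 = 17827
n = Σf = 71
Mean = 17827 / 71 = 251.0845

251.085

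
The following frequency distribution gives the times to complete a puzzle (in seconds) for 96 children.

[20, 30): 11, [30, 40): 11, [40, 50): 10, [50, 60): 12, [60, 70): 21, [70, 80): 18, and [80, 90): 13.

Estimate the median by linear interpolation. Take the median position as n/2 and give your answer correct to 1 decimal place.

61.9

Cumulative frequencies: 11, 22, 32, 44, 65, 83, 96
n = 96; position = n/2 = 48.
This falls in the class [60, 70): L = 60, F = 44, f = 21, h = 10.
Median ≈ 60 + ((48 − 44) / 21) × 10 = 61.9048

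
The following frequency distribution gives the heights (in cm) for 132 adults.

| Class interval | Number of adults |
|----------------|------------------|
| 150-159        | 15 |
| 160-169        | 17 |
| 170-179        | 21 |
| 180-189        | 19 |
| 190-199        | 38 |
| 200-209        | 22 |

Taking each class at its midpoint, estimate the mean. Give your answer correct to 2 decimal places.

183.14

Midpoints: 154.5, 164.5, 174.5, 184.5, 194.5, 204.5
Σfm = 15×154.5 + 17×164.5 + 21×174.5 + 19×184.5 + 38×194.5 + 22×204.5 = 24174
n = Σf = 132
Mean = 24174 / 132 = 183.1364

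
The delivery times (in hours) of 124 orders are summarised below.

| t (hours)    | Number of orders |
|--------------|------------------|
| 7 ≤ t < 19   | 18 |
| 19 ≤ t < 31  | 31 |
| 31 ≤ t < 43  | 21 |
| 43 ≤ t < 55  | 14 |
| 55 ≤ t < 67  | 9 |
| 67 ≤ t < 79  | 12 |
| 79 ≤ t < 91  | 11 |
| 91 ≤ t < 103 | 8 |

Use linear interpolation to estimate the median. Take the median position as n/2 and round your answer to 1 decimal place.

38.4

Cumulative frequencies: 18, 49, 70, 84, 93, 105, 116, 124
n = 124; position = n/2 = 62.
This falls in the class 31 ≤ t < 43: L = 31, F = 49, f = 21, h = 12.
Median ≈ 31 + ((62 − 49) / 21) × 12 = 38.4286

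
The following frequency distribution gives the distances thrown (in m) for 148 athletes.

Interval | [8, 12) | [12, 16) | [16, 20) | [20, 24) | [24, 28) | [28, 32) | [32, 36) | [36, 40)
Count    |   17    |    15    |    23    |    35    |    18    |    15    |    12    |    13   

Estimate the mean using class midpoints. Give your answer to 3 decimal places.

Midpoints: 10, 14, 18, 22, 26, 30, 34, 38
Σfm = 17×10 + 15×14 + 23×18 + 35×22 + 18×26 + 15×30 + 12×34 + 13×38 = 3384
n = Σf = 148
Mean = 3384 / 148 = 22.8649

22.865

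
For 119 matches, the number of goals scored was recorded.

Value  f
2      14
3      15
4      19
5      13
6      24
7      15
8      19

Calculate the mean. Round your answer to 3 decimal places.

5.168

Values: 2, 3, 4, 5, 6, 7, 8
Σfx = 14×2 + 15×3 + 19×4 + 13×5 + 24×6 + 15×7 + 19×8 = 615
n = Σf = 119
Mean = 615 / 119 = 5.1681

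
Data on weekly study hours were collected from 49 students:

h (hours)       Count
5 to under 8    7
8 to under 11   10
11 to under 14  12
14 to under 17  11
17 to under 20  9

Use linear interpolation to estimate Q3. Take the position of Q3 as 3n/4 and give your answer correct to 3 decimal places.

16.114

Cumulative frequencies: 7, 17, 29, 40, 49
n = 49; position = 3n/4 = 36.75.
This falls in the class 14 to under 17: L = 14, F = 29, f = 11, h = 3.
Upper quartile ≈ 14 + ((36.75 − 29) / 11) × 3 = 16.1136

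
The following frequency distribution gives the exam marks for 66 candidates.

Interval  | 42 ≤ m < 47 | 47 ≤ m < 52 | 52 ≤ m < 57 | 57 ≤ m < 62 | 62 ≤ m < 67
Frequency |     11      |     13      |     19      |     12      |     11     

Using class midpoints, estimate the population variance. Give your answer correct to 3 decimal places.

Midpoints: 44.5, 49.5, 54.5, 59.5, 64.5
n = 66, Σfm = 3592, mean = 54.4242
Σfm² = 198316.5
Σf(m − x̄)² = Σfm² − (Σfm)²/n = 198316.5 − 3592²/66 = 2824.6212
Population variance = 2824.6212 / 66 = 42.7973

42.797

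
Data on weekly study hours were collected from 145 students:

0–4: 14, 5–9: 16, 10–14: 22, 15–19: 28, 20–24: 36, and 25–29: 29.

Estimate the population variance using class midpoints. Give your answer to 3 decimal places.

Midpoints: 2, 7, 12, 17, 22, 27
n = 145, Σfm = 2455, mean = 16.9310
Σfm² = 50665
Σf(m − x̄)² = Σfm² − (Σfm)²/n = 50665 − 2455²/145 = 9099.3103
Population variance = 9099.3103 / 145 = 62.7539

62.754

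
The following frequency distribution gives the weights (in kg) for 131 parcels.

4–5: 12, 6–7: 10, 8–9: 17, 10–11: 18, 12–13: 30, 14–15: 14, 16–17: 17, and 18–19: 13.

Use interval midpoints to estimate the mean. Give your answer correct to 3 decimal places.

Midpoints: 4.5, 6.5, 8.5, 10.5, 12.5, 14.5, 16.5, 18.5
Σfm = 12×4.5 + 10×6.5 + 17×8.5 + 18×10.5 + 30×12.5 + 14×14.5 + 17×16.5 + 13×18.5 = 1551.5
n = Σf = 131
Mean = 1551.5 / 131 = 11.8435

11.844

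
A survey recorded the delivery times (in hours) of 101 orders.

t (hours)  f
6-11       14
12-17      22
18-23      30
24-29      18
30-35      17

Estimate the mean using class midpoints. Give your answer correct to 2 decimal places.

Midpoints: 8.5, 14.5, 20.5, 26.5, 32.5
Σfm = 14×8.5 + 22×14.5 + 30×20.5 + 18×26.5 + 17×32.5 = 2082.5
n = Σf = 101
Mean = 2082.5 / 101 = 20.6188

20.62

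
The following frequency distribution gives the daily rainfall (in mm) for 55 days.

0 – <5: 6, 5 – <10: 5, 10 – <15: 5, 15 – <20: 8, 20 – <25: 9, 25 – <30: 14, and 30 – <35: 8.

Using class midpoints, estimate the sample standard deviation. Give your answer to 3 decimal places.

9.664

Midpoints: 2.5, 7.5, 12.5, 17.5, 22.5, 27.5, 32.5
n = 55, Σfm = 1102.5, mean = 20.0455
Σfm² = 27143.75
Σf(m − x̄)² = Σfm² − (Σfm)²/n = 27143.75 − 1102.5²/55 = 5043.6364
Sample variance = 5043.6364 / 54 = 93.4007
Standard deviation = √93.4007 = 9.6644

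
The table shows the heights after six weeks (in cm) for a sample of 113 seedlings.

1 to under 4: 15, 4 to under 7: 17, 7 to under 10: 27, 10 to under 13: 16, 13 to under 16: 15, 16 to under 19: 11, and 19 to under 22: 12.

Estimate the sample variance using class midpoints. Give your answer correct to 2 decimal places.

Midpoints: 2.5, 5.5, 8.5, 11.5, 14.5, 17.5, 20.5
n = 113, Σfm = 1200.5, mean = 10.6239
Σfm² = 16240.25
Σf(m − x̄)² = Σfm² − (Σfm)²/n = 16240.25 − 1200.5²/113 = 3486.2655
Sample variance = 3486.2655 / 112 = 31.1274

31.13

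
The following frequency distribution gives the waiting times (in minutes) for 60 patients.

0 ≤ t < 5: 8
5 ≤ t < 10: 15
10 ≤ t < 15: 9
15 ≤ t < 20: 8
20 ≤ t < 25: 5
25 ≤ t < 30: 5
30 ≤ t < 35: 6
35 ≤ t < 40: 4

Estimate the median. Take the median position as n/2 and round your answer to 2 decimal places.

13.89

Cumulative frequencies: 8, 23, 32, 40, 45, 50, 56, 60
n = 60; position = n/2 = 30.
This falls in the class 10 ≤ t < 15: L = 10, F = 23, f = 9, h = 5.
Median ≈ 10 + ((30 − 23) / 9) × 5 = 13.8889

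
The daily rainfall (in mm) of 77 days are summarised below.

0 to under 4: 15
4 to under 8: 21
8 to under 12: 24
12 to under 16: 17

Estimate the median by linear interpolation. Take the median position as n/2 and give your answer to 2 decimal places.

Cumulative frequencies: 15, 36, 60, 77
n = 77; position = n/2 = 38.5.
This falls in the class 8 to under 12: L = 8, F = 36, f = 24, h = 4.
Median ≈ 8 + ((38.5 − 36) / 24) × 4 = 8.4167

8.42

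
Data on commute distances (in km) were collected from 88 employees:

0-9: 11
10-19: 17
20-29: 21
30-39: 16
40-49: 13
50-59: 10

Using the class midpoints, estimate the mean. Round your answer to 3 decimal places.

28.250

Midpoints: 4.5, 14.5, 24.5, 34.5, 44.5, 54.5
Σfm = 11×4.5 + 17×14.5 + 21×24.5 + 16×34.5 + 13×44.5 + 10×54.5 = 2486
n = Σf = 88
Mean = 2486 / 88 = 28.2500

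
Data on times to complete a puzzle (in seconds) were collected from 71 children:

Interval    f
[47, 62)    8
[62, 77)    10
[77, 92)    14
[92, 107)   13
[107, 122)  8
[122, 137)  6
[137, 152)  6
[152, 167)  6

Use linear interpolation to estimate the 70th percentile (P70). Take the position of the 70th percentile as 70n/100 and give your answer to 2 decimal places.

Cumulative frequencies: 8, 18, 32, 45, 53, 59, 65, 71
n = 71; position = 70n/100 = 49.7.
This falls in the class [107, 122): L = 107, F = 45, f = 8, h = 15.
70th percentile ≈ 107 + ((49.7 − 45) / 8) × 15 = 115.8125

115.81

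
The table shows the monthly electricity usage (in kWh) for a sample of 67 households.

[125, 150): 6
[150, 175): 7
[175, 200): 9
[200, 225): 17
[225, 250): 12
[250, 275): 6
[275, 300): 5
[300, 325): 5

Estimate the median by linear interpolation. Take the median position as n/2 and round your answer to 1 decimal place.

Cumulative frequencies: 6, 13, 22, 39, 51, 57, 62, 67
n = 67; position = n/2 = 33.5.
This falls in the class [200, 225): L = 200, F = 22, f = 17, h = 25.
Median ≈ 200 + ((33.5 − 22) / 17) × 25 = 216.9118

216.9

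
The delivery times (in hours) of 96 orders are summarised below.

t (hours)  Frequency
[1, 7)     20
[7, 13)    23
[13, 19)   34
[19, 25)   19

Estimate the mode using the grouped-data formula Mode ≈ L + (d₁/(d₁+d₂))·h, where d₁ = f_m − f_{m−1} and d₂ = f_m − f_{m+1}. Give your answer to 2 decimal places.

Modal class: [13, 19) (highest frequency 34).
d₁ = 34 − 23 = 11, d₂ = 34 − 19 = 15
Mode ≈ 13 + (11/(11+15)) × 6 = 13 + 2.5385 = 15.5385

15.54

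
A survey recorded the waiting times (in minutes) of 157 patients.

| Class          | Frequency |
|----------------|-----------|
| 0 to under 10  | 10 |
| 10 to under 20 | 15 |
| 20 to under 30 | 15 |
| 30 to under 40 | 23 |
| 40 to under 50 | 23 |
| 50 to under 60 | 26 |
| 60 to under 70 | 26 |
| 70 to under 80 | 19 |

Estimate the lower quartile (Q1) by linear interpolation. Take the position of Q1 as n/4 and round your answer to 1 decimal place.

Cumulative frequencies: 10, 25, 40, 63, 86, 112, 138, 157
n = 157; position = n/4 = 39.25.
This falls in the class 20 to under 30: L = 20, F = 25, f = 15, h = 10.
Lower quartile ≈ 20 + ((39.25 − 25) / 15) × 10 = 29.5000

29.5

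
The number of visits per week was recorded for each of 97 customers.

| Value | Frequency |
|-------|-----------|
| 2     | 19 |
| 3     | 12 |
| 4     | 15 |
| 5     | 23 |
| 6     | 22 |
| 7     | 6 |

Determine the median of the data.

5

Cumulative frequencies: 19, 31, 46, 69, 91, 97
n = 97, so the median is the value in position (n+1)/2 = 49.
Position 49 falls at value 5.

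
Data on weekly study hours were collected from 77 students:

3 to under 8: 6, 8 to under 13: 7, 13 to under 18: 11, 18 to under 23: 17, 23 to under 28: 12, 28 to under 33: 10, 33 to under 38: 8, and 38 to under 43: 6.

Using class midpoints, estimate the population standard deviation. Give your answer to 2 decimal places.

9.79

Midpoints: 5.5, 10.5, 15.5, 20.5, 25.5, 30.5, 35.5, 40.5
n = 77, Σfm = 1763.5, mean = 22.9026
Σfm² = 47769.25
Σf(m − x̄)² = Σfm² − (Σfm)²/n = 47769.25 − 1763.5²/77 = 7380.5195
Population variance = 7380.5195 / 77 = 95.8509
Standard deviation = √95.8509 = 9.7903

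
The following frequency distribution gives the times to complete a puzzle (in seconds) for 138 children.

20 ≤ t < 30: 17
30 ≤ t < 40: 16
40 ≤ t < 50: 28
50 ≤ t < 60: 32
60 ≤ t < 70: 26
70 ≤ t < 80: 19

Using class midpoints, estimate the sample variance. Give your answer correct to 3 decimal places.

Midpoints: 25, 35, 45, 55, 65, 75
n = 138, Σfm = 7120, mean = 51.5942
Σfm² = 400450
Σf(m − x̄)² = Σfm² − (Σfm)²/n = 400450 − 7120²/138 = 33099.2754
Sample variance = 33099.2754 / 137 = 241.6006

241.601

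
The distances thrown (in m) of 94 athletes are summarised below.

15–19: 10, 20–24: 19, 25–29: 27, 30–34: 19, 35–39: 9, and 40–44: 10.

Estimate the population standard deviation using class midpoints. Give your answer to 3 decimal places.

Midpoints: 17, 22, 27, 32, 37, 42
n = 94, Σfm = 2678, mean = 28.4894
Σfm² = 81186
Σf(m − x̄)² = Σfm² − (Σfm)²/n = 81186 − 2678²/94 = 4891.4894
Population variance = 4891.4894 / 94 = 52.0371
Standard deviation = √52.0371 = 7.2137

7.214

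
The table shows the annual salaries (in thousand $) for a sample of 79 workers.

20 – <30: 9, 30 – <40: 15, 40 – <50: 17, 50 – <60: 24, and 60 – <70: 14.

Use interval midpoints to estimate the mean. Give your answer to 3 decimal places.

47.405

Midpoints: 25, 35, 45, 55, 65
Σfm = 9×25 + 15×35 + 17×45 + 24×55 + 14×65 = 3745
n = Σf = 79
Mean = 3745 / 79 = 47.4051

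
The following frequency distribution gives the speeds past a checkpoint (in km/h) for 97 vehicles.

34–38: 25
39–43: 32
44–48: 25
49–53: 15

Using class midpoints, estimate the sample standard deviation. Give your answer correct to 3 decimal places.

5.121

Midpoints: 36, 41, 46, 51
n = 97, Σfm = 4127, mean = 42.5464
Σfm² = 178107
Σf(m − x̄)² = Σfm² − (Σfm)²/n = 178107 − 4127²/97 = 2518.0412
Sample variance = 2518.0412 / 96 = 26.2296
Standard deviation = √26.2296 = 5.1215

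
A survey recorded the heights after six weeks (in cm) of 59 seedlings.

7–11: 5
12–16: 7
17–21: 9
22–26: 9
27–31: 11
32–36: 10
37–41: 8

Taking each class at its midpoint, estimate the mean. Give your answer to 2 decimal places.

Midpoints: 9, 14, 19, 24, 29, 34, 39
Σfm = 5×9 + 7×14 + 9×19 + 9×24 + 11×29 + 10×34 + 8×39 = 1501
n = Σf = 59
Mean = 1501 / 59 = 25.4407

25.44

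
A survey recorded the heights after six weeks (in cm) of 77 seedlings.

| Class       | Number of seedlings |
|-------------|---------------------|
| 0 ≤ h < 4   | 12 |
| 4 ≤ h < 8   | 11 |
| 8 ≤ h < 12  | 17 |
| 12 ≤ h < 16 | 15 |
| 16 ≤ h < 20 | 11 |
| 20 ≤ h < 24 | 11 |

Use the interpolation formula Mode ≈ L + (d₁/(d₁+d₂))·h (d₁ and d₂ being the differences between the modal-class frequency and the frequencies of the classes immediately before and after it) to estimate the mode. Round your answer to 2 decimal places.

Modal class: 8 ≤ h < 12 (highest frequency 17).
d₁ = 17 − 11 = 6, d₂ = 17 − 15 = 2
Mode ≈ 8 + (6/(6+2)) × 4 = 8 + 3.0000 = 11.0000

11.00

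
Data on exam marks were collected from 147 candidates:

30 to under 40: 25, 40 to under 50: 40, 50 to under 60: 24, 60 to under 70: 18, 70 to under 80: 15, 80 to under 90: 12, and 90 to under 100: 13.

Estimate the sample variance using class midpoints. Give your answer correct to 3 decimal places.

Midpoints: 35, 45, 55, 65, 75, 85, 95
n = 147, Σfm = 8545, mean = 58.1293
Σfm² = 548675
Σf(m − x̄)² = Σfm² − (Σfm)²/n = 548675 − 8545²/147 = 51960.5442
Sample variance = 51960.5442 / 146 = 355.8941

355.894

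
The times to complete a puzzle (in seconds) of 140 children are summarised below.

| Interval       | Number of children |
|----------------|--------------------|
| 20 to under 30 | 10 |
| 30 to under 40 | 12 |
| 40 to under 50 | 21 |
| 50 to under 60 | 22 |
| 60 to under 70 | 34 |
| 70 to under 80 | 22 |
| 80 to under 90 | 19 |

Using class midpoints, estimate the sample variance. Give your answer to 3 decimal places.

306.680

Midpoints: 25, 35, 45, 55, 65, 75, 85
n = 140, Σfm = 8300, mean = 59.2857
Σfm² = 534700
Σf(m − x̄)² = Σfm² − (Σfm)²/n = 534700 − 8300²/140 = 42628.5714
Sample variance = 42628.5714 / 139 = 306.6804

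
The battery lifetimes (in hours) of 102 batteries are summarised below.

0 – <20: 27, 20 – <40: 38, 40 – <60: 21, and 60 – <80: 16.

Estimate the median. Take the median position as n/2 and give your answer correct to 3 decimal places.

Cumulative frequencies: 27, 65, 86, 102
n = 102; position = n/2 = 51.
This falls in the class 20 – <40: L = 20, F = 27, f = 38, h = 20.
Median ≈ 20 + ((51 − 27) / 38) × 20 = 32.6316

32.632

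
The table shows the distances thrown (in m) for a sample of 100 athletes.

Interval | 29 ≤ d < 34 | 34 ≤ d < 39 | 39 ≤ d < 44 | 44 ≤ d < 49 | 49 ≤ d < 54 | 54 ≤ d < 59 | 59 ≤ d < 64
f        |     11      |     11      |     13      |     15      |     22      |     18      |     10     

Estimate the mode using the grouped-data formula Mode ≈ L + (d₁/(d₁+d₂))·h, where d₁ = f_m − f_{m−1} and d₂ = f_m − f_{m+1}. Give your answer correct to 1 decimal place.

52.2

Modal class: 49 ≤ d < 54 (highest frequency 22).
d₁ = 22 − 15 = 7, d₂ = 22 − 18 = 4
Mode ≈ 49 + (7/(7+4)) × 5 = 49 + 3.1818 = 52.1818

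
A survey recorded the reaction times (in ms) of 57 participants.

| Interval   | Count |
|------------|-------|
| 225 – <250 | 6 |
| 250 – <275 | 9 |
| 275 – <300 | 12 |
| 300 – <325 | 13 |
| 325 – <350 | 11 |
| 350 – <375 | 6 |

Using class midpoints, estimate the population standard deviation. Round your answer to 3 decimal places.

37.175

Midpoints: 237.5, 262.5, 287.5, 312.5, 337.5, 362.5
n = 57, Σfm = 17187.5, mean = 301.5351
Σfm² = 5261406.25
Σf(m − x̄)² = Σfm² − (Σfm)²/n = 5261406.25 − 17187.5²/57 = 78771.9298
Population variance = 78771.9298 / 57 = 1381.9637
Standard deviation = √1381.9637 = 37.1748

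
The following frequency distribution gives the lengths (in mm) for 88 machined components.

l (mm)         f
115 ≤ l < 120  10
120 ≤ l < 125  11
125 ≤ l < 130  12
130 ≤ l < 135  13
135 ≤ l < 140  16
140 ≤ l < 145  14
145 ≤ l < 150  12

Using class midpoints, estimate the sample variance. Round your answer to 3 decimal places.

92.842

Midpoints: 117.5, 122.5, 127.5, 132.5, 137.5, 142.5, 147.5
n = 88, Σfm = 11740, mean = 133.4091
Σfm² = 1574300
Σf(m − x̄)² = Σfm² − (Σfm)²/n = 1574300 − 11740²/88 = 8077.2727
Sample variance = 8077.2727 / 87 = 92.8422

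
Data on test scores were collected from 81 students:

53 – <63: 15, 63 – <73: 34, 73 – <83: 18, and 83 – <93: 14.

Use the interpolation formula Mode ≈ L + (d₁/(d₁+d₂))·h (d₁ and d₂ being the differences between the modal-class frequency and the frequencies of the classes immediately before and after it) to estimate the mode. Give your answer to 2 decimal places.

68.43

Modal class: 63 – <73 (highest frequency 34).
d₁ = 34 − 15 = 19, d₂ = 34 − 18 = 16
Mode ≈ 63 + (19/(19+16)) × 10 = 63 + 5.4286 = 68.4286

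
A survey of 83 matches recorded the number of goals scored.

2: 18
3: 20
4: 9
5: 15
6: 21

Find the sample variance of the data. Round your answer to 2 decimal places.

Values: 2, 3, 4, 5, 6
n = 83, Σfx = 333, mean = 4.0120
Σfx² = 1527
Σf(x − x̄)² = Σfx² − (Σfx)²/n = 1527 − 333²/83 = 190.9880
Sample variance = 190.9880 / 82 = 2.3291

2.33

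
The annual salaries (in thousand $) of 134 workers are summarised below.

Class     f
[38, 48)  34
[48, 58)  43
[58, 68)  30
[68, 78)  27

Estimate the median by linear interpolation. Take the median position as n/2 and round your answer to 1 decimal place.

Cumulative frequencies: 34, 77, 107, 134
n = 134; position = n/2 = 67.
This falls in the class [48, 58): L = 48, F = 34, f = 43, h = 10.
Median ≈ 48 + ((67 − 34) / 43) × 10 = 55.6744

55.7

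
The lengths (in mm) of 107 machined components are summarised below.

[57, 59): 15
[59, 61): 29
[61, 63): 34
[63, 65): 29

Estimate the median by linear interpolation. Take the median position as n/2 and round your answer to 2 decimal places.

Cumulative frequencies: 15, 44, 78, 107
n = 107; position = n/2 = 53.5.
This falls in the class [61, 63): L = 61, F = 44, f = 34, h = 2.
Median ≈ 61 + ((53.5 − 44) / 34) × 2 = 61.5588

61.56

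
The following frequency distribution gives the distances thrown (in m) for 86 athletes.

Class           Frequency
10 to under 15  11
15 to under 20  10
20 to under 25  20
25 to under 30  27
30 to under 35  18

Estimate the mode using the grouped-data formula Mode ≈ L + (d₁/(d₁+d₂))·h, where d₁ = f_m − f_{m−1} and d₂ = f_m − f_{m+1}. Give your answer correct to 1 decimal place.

Modal class: 25 to under 30 (highest frequency 27).
d₁ = 27 − 20 = 7, d₂ = 27 − 18 = 9
Mode ≈ 25 + (7/(7+9)) × 5 = 25 + 2.1875 = 27.1875

27.2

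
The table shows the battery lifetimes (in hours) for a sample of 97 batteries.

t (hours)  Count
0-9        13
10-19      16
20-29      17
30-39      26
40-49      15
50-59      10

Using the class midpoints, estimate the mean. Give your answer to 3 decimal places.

Midpoints: 4.5, 14.5, 24.5, 34.5, 44.5, 54.5
Σfm = 13×4.5 + 16×14.5 + 17×24.5 + 26×34.5 + 15×44.5 + 10×54.5 = 2816.5
n = Σf = 97
Mean = 2816.5 / 97 = 29.0361

29.036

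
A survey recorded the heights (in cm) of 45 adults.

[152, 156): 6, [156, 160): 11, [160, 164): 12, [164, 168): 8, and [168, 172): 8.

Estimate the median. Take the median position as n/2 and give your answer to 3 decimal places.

Cumulative frequencies: 6, 17, 29, 37, 45
n = 45; position = n/2 = 22.5.
This falls in the class [160, 164): L = 160, F = 17, f = 12, h = 4.
Median ≈ 160 + ((22.5 − 17) / 12) × 4 = 161.8333

161.833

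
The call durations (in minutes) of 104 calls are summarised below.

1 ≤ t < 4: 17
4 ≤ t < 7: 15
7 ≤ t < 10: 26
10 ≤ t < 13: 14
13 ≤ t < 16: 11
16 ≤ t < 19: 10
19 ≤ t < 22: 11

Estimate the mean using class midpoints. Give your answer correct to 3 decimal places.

Midpoints: 2.5, 5.5, 8.5, 11.5, 14.5, 17.5, 20.5
Σfm = 17×2.5 + 15×5.5 + 26×8.5 + 14×11.5 + 11×14.5 + 10×17.5 + 11×20.5 = 1067
n = Σf = 104
Mean = 1067 / 104 = 10.2596

10.260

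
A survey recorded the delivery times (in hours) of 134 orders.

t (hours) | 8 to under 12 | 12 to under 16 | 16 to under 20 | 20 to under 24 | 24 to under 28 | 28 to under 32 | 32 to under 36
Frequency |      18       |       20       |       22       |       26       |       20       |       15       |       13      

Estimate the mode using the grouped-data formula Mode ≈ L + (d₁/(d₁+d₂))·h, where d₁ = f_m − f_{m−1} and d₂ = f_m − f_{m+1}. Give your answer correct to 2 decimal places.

21.60

Modal class: 20 to under 24 (highest frequency 26).
d₁ = 26 − 22 = 4, d₂ = 26 − 20 = 6
Mode ≈ 20 + (4/(4+6)) × 4 = 20 + 1.6000 = 21.6000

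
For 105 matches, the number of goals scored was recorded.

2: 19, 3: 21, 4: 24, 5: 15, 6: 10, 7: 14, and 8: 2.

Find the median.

4

Cumulative frequencies: 19, 40, 64, 79, 89, 103, 105
n = 105, so the median is the value in position (n+1)/2 = 53.
Position 53 falls at value 4.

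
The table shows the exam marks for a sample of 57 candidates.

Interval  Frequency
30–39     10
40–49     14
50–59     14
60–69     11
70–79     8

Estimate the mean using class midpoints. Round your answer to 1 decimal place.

Midpoints: 34.5, 44.5, 54.5, 64.5, 74.5
Σfm = 10×34.5 + 14×44.5 + 14×54.5 + 11×64.5 + 8×74.5 = 3036.5
n = Σf = 57
Mean = 3036.5 / 57 = 53.2719

53.3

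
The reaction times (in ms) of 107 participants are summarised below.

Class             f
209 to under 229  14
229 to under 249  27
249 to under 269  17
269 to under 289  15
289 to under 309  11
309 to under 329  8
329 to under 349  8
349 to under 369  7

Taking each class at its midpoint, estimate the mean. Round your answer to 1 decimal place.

272.6

Midpoints: 219, 239, 259, 279, 299, 319, 339, 359
Σfm = 14×219 + 27×239 + 17×259 + 15×279 + 11×299 + 8×319 + 8×339 + 7×359 = 29173
n = Σf = 107
Mean = 29173 / 107 = 272.6449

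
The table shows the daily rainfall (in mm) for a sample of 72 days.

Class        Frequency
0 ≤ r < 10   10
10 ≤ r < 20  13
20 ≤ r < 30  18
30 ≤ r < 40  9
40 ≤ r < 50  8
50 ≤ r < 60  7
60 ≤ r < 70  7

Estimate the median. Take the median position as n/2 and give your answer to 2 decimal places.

27.22

Cumulative frequencies: 10, 23, 41, 50, 58, 65, 72
n = 72; position = n/2 = 36.
This falls in the class 20 ≤ r < 30: L = 20, F = 23, f = 18, h = 10.
Median ≈ 20 + ((36 − 23) / 18) × 10 = 27.2222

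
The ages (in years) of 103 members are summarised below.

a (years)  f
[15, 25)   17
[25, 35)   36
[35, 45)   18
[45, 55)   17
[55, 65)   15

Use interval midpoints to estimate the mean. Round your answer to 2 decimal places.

Midpoints: 20, 30, 40, 50, 60
Σfm = 17×20 + 36×30 + 18×40 + 17×50 + 15×60 = 3890
n = Σf = 103
Mean = 3890 / 103 = 37.7670

37.77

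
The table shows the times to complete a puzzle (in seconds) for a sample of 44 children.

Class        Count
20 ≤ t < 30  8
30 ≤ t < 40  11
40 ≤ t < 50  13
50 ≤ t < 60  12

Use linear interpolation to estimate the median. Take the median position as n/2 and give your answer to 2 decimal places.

42.31

Cumulative frequencies: 8, 19, 32, 44
n = 44; position = n/2 = 22.
This falls in the class 40 ≤ t < 50: L = 40, F = 19, f = 13, h = 10.
Median ≈ 40 + ((22 − 19) / 13) × 10 = 42.3077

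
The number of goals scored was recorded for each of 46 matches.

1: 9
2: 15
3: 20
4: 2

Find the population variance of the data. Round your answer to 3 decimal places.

0.698

Values: 1, 2, 3, 4
n = 46, Σfx = 107, mean = 2.3261
Σfx² = 281
Σf(x − x̄)² = Σfx² − (Σfx)²/n = 281 − 107²/46 = 32.1087
Population variance = 32.1087 / 46 = 0.6980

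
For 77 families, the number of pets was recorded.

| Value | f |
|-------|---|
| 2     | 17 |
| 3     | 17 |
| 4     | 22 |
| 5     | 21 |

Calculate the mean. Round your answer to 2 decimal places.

Values: 2, 3, 4, 5
Σfx = 17×2 + 17×3 + 22×4 + 21×5 = 278
n = Σf = 77
Mean = 278 / 77 = 3.6104

3.61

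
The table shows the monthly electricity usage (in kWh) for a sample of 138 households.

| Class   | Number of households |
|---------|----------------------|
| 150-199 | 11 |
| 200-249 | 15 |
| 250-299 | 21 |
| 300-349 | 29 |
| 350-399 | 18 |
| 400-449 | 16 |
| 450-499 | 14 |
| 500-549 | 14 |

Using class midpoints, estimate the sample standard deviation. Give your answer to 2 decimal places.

Midpoints: 174.5, 224.5, 274.5, 324.5, 374.5, 424.5, 474.5, 524.5
n = 138, Σfm = 47981, mean = 347.6884
Σfm² = 18138234.5
Σf(m − x̄)² = Σfm² − (Σfm)²/n = 18138234.5 − 47981²/138 = 1455797.1014
Sample variance = 1455797.1014 / 137 = 10626.2562
Standard deviation = √10626.2562 = 103.0837

103.08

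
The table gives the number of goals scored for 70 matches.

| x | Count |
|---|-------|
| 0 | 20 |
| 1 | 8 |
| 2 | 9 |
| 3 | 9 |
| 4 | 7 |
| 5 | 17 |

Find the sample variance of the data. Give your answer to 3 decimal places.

Values: 0, 1, 2, 3, 4, 5
n = 70, Σfx = 166, mean = 2.3714
Σfx² = 662
Σf(x − x̄)² = Σfx² − (Σfx)²/n = 662 − 166²/70 = 268.3429
Sample variance = 268.3429 / 69 = 3.8890

3.889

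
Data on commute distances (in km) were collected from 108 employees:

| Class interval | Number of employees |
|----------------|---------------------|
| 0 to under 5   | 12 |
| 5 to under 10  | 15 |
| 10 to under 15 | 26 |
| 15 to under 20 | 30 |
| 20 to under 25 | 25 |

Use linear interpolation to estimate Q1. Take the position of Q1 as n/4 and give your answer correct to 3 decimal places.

10.000

Cumulative frequencies: 12, 27, 53, 83, 108
n = 108; position = n/4 = 27.
This falls in the class 5 to under 10: L = 5, F = 12, f = 15, h = 5.
Lower quartile ≈ 5 + ((27 − 12) / 15) × 5 = 10.0000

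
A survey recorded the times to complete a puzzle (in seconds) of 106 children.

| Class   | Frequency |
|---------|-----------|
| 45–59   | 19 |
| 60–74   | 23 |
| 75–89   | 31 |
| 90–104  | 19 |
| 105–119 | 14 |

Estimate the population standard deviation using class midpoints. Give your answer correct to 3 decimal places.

19.116

Midpoints: 52, 67, 82, 97, 112
n = 106, Σfm = 8482, mean = 80.0189
Σfm² = 717454
Σf(m − x̄)² = Σfm² − (Σfm)²/n = 717454 − 8482²/106 = 38733.9623
Population variance = 38733.9623 / 106 = 365.4147
Standard deviation = √365.4147 = 19.1158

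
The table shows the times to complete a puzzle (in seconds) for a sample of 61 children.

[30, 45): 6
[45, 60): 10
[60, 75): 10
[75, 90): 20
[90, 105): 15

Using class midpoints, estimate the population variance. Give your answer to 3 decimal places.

373.085

Midpoints: 37.5, 52.5, 67.5, 82.5, 97.5
n = 61, Σfm = 4537.5, mean = 74.3852
Σfm² = 360281.25
Σf(m − x̄)² = Σfm² − (Σfm)²/n = 360281.25 − 4537.5²/61 = 22758.1967
Population variance = 22758.1967 / 61 = 373.0852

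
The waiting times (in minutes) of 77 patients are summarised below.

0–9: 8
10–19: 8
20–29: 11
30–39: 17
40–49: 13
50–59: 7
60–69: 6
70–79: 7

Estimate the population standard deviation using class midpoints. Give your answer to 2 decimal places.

Midpoints: 4.5, 14.5, 24.5, 34.5, 44.5, 54.5, 64.5, 74.5
n = 77, Σfm = 2876.5, mean = 37.3571
Σfm² = 139029.25
Σf(m − x̄)² = Σfm² − (Σfm)²/n = 139029.25 − 2876.5²/77 = 31571.4286
Population variance = 31571.4286 / 77 = 410.0186
Standard deviation = √410.0186 = 20.2489

20.25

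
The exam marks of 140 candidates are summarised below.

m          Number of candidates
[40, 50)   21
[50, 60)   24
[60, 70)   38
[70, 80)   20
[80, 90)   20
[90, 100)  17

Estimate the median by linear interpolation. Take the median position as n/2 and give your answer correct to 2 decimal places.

Cumulative frequencies: 21, 45, 83, 103, 123, 140
n = 140; position = n/2 = 70.
This falls in the class [60, 70): L = 60, F = 45, f = 38, h = 10.
Median ≈ 60 + ((70 − 45) / 38) × 10 = 66.5789

66.58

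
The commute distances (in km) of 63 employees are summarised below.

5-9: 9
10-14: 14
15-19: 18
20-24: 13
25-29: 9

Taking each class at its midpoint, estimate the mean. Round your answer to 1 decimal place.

Midpoints: 7, 12, 17, 22, 27
Σfm = 9×7 + 14×12 + 18×17 + 13×22 + 9×27 = 1066
n = Σf = 63
Mean = 1066 / 63 = 16.9206

16.9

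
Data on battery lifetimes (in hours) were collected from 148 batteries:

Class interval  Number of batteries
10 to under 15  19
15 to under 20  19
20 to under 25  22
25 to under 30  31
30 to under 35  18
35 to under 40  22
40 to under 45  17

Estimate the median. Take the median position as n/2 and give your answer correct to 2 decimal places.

27.26

Cumulative frequencies: 19, 38, 60, 91, 109, 131, 148
n = 148; position = n/2 = 74.
This falls in the class 25 to under 30: L = 25, F = 60, f = 31, h = 5.
Median ≈ 25 + ((74 − 60) / 31) × 5 = 27.2581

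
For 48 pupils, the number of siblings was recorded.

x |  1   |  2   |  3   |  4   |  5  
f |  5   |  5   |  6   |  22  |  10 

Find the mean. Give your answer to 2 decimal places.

Values: 1, 2, 3, 4, 5
Σfx = 5×1 + 5×2 + 6×3 + 22×4 + 10×5 = 171
n = Σf = 48
Mean = 171 / 48 = 3.5625

3.56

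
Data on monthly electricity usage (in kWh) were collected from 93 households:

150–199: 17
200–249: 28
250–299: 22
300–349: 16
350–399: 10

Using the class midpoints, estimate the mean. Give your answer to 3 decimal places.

260.522

Midpoints: 174.5, 224.5, 274.5, 324.5, 374.5
Σfm = 17×174.5 + 28×224.5 + 22×274.5 + 16×324.5 + 10×374.5 = 24228.5
n = Σf = 93
Mean = 24228.5 / 93 = 260.5215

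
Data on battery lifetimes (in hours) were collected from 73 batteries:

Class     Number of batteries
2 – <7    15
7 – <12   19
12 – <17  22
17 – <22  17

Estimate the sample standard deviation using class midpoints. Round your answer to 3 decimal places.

Midpoints: 4.5, 9.5, 14.5, 19.5
n = 73, Σfm = 898.5, mean = 12.3082
Σfm² = 13108.25
Σf(m − x̄)² = Σfm² − (Σfm)²/n = 13108.25 − 898.5²/73 = 2049.3151
Sample variance = 2049.3151 / 72 = 28.4627
Standard deviation = √28.4627 = 5.3350

5.335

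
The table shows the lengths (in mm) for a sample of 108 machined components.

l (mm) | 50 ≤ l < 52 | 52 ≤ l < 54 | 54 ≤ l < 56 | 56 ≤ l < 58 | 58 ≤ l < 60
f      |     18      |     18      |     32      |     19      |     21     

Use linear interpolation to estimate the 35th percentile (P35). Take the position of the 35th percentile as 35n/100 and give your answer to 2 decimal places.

Cumulative frequencies: 18, 36, 68, 87, 108
n = 108; position = 35n/100 = 37.8.
This falls in the class 54 ≤ l < 56: L = 54, F = 36, f = 32, h = 2.
35th percentile ≈ 54 + ((37.8 − 36) / 32) × 2 = 54.1125

54.11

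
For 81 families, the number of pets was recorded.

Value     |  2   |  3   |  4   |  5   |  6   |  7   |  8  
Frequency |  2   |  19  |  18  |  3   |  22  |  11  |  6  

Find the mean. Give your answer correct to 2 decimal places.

Values: 2, 3, 4, 5, 6, 7, 8
Σfx = 2×2 + 19×3 + 18×4 + 3×5 + 22×6 + 11×7 + 6×8 = 405
n = Σf = 81
Mean = 405 / 81 = 5.0000

5.00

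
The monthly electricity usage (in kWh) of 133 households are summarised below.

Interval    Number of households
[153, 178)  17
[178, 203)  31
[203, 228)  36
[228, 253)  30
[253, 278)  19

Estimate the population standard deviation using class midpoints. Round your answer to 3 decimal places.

31.033

Midpoints: 165.5, 190.5, 215.5, 240.5, 265.5
n = 133, Σfm = 28736.5, mean = 216.0639
Σfm² = 6337003.25
Σf(m − x̄)² = Σfm² − (Σfm)²/n = 6337003.25 − 28736.5²/133 = 128082.7068
Population variance = 128082.7068 / 133 = 963.0279
Standard deviation = √963.0279 = 31.0327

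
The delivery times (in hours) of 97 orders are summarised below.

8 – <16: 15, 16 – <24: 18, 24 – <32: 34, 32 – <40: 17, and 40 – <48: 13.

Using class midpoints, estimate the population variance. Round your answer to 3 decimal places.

96.820

Midpoints: 12, 20, 28, 36, 44
n = 97, Σfm = 2676, mean = 27.5876
Σfm² = 83216
Σf(m − x̄)² = Σfm² − (Σfm)²/n = 83216 − 2676²/97 = 9391.5052
Population variance = 9391.5052 / 97 = 96.8196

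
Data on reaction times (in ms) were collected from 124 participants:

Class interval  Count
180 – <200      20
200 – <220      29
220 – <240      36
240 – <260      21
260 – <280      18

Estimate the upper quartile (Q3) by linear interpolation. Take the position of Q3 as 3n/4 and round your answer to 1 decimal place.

Cumulative frequencies: 20, 49, 85, 106, 124
n = 124; position = 3n/4 = 93.
This falls in the class 240 – <260: L = 240, F = 85, f = 21, h = 20.
Upper quartile ≈ 240 + ((93 − 85) / 21) × 20 = 247.6190

247.6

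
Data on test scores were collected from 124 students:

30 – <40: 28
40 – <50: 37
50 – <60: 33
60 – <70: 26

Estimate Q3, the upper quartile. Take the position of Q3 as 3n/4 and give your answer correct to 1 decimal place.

Cumulative frequencies: 28, 65, 98, 124
n = 124; position = 3n/4 = 93.
This falls in the class 50 – <60: L = 50, F = 65, f = 33, h = 10.
Upper quartile ≈ 50 + ((93 − 65) / 33) × 10 = 58.4848

58.5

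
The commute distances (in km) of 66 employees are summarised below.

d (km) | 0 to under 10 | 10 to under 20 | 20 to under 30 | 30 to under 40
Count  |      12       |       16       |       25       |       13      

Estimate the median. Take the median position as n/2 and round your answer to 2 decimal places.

22.00

Cumulative frequencies: 12, 28, 53, 66
n = 66; position = n/2 = 33.
This falls in the class 20 to under 30: L = 20, F = 28, f = 25, h = 10.
Median ≈ 20 + ((33 − 28) / 25) × 10 = 22.0000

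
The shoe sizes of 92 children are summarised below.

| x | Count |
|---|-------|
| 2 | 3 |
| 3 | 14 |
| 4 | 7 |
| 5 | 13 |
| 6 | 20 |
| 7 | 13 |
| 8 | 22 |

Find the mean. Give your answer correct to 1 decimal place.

5.7

Values: 2, 3, 4, 5, 6, 7, 8
Σfx = 3×2 + 14×3 + 7×4 + 13×5 + 20×6 + 13×7 + 22×8 = 528
n = Σf = 92
Mean = 528 / 92 = 5.7391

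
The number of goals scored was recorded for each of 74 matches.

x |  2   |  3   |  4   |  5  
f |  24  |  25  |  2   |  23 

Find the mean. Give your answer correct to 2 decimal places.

3.32

Values: 2, 3, 4, 5
Σfx = 24×2 + 25×3 + 2×4 + 23×5 = 246
n = Σf = 74
Mean = 246 / 74 = 3.3243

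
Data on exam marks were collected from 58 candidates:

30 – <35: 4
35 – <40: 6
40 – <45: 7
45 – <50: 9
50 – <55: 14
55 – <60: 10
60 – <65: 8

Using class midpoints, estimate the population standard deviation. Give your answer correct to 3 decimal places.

Midpoints: 32.5, 37.5, 42.5, 47.5, 52.5, 57.5, 62.5
n = 58, Σfm = 2890, mean = 49.8276
Σfm² = 148512.5
Σf(m − x̄)² = Σfm² − (Σfm)²/n = 148512.5 − 2890²/58 = 4510.7759
Population variance = 4510.7759 / 58 = 77.7720
Standard deviation = √77.7720 = 8.8188

8.819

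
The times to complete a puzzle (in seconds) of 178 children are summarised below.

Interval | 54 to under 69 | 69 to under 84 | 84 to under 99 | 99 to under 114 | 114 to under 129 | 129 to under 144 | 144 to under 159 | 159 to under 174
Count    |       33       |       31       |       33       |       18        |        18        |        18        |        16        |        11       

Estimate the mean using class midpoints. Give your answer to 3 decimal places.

Midpoints: 61.5, 76.5, 91.5, 106.5, 121.5, 136.5, 151.5, 166.5
Σfm = 33×61.5 + 31×76.5 + 33×91.5 + 18×106.5 + 18×121.5 + 18×136.5 + 16×151.5 + 11×166.5 = 18237
n = Σf = 178
Mean = 18237 / 178 = 102.4551

102.455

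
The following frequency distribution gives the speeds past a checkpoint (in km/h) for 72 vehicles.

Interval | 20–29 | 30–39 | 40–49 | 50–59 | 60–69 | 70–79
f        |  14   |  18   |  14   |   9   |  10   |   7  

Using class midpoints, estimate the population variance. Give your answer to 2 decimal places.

258.02

Midpoints: 24.5, 34.5, 44.5, 54.5, 64.5, 74.5
n = 72, Σfm = 3244, mean = 45.0556
Σfm² = 164738
Σf(m − x̄)² = Σfm² − (Σfm)²/n = 164738 − 3244²/72 = 18577.7778
Population variance = 18577.7778 / 72 = 258.0247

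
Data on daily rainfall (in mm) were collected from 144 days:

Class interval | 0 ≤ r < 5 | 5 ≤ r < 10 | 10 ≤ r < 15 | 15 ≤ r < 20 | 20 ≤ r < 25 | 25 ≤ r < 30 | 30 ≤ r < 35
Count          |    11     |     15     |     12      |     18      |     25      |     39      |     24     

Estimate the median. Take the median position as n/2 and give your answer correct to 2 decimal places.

Cumulative frequencies: 11, 26, 38, 56, 81, 120, 144
n = 144; position = n/2 = 72.
This falls in the class 20 ≤ r < 25: L = 20, F = 56, f = 25, h = 5.
Median ≈ 20 + ((72 − 56) / 25) × 5 = 23.2000

23.20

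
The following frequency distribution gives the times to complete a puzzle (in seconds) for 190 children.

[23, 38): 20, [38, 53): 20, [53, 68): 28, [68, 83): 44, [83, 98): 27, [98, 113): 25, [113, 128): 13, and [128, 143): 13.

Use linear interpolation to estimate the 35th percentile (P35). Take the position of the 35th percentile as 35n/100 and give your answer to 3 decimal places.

67.196

Cumulative frequencies: 20, 40, 68, 112, 139, 164, 177, 190
n = 190; position = 35n/100 = 66.5.
This falls in the class [53, 68): L = 53, F = 40, f = 28, h = 15.
35th percentile ≈ 53 + ((66.5 − 40) / 28) × 15 = 67.1964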